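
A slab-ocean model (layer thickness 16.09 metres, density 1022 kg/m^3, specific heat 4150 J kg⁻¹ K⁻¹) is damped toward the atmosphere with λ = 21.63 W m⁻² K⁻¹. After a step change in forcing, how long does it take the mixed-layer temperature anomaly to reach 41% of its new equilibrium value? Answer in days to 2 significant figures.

19 days

Areal heat capacity C = ρ c_p D = 1022 × 4150 × 16.09 = 6.82×10^7 J/(m^2 K).
τ = C / λ = 6.82×10^7 / 21.63 = 3.15×10^6 s.
Fraction reached: 1 − e^(−t/τ) = 0.41 ⇒ t = −τ ln(1 − 0.41) = τ × 0.528.
t = 1.66×10^6 s = 19.3 days.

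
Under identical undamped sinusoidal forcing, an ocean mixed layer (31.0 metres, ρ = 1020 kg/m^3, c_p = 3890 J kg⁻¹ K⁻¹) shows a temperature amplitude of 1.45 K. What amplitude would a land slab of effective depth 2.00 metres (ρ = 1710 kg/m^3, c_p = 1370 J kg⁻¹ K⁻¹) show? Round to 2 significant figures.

C_ocean = 1.23×10^8 J/(m²·K); C_land = 4.69×10^6 J/(m²·K).
A ∝ 1/C ⇒ A_land = A_ocean × C_ocean/C_land = 1.45 × 26.3 = 38.1 K.

38 K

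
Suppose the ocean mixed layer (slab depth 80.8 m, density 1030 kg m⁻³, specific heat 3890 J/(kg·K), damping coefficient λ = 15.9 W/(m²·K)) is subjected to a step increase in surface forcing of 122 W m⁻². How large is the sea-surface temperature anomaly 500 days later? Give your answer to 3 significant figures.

6.75 K

Areal heat capacity C = ρ c_p D = 1030 × 3890 × 80.8 = 3.24×10^8 J m⁻² K⁻¹.
τ = C / λ = 3.24×10^8 / 15.9 = 2.04×10^7 s.
Equilibrium anomaly ΔT_eq = F / λ = 122 / 15.9 = 7.67 K.
t = 500 days = 4.32×10^7 s, so t/τ = 2.12.
ΔT(t) = ΔT_eq (1 − e^(−t/τ)) = 7.67 × (1 − e^−2.12) = 6.75 K.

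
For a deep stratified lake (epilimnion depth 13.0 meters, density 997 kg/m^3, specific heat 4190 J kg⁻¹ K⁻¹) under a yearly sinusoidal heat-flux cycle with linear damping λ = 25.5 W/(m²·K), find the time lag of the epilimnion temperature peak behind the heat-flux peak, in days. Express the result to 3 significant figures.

Areal heat capacity C = ρ c_p D = 997 × 4190 × 13.0 = 5.43×10^7 J m⁻² K⁻¹.
ω = 2π / 3.15×10^7 s = 1.99×10^-7 s⁻¹.
Phase lag φ = arctan(Cω/λ) = arctan(10.8/25.5) = 0.401 rad.
Time lag = φ / ω = 0.401 / 1.99×10^-7 = 2.01×10^6 s = 23.3 days.

23.3 days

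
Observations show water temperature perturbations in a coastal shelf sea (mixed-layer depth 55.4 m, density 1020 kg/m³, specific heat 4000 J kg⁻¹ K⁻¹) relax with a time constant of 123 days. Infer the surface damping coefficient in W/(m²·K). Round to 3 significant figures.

Areal heat capacity C = ρ c_p D = 1020 × 4000 × 55.4 = 2.26×10^8 J m⁻² K⁻¹.
τ = 123 days = 1.06×10^7 s.
λ = C / τ = 2.26×10^8 / 1.06×10^7 = 21.3 W/(m²·K).

21.3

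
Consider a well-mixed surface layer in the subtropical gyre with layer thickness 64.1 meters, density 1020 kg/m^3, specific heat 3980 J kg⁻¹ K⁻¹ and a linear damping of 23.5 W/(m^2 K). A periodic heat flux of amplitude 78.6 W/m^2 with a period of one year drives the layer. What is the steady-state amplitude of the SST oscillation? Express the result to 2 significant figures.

1.4 K

Areal heat capacity C = ρ c_p D = 1020 × 3980 × 64.1 = 2.60×10^8 J/(m^2 K).
Angular frequency ω = 2π / T = 2π / 3.15×10^7 s = 1.99×10^-7 s⁻¹.
√((Cω)² + λ²) = √((51.8)² + 23.5²) = 56.9 W/(m²·K).
Amplitude A = F₀ / √((Cω)²+λ²) = 78.6 / 56.9 = 1.38 K.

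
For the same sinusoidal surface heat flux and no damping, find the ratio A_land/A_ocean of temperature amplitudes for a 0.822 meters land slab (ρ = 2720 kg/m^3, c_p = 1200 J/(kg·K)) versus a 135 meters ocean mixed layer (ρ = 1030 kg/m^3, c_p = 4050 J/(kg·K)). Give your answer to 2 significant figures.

210

C_ocean = 1030 × 4050 × 135 = 5.63×10^8 J/(m²·K).
C_land = 2720 × 1200 × 0.822 = 2.68×10^6 J/(m²·K).
Undamped amplitude ∝ 1/C, so A_land/A_ocean = C_ocean/C_land = 210.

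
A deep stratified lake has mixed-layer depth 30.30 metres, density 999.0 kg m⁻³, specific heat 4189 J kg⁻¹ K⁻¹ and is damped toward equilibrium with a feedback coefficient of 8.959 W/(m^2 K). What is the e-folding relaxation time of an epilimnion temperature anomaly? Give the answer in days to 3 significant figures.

164 days

Areal heat capacity C = ρ c_p D = 999.0 × 4189 × 30.30 = 1.27×10^8 J m⁻² K⁻¹.
Relaxation time τ = C / λ = 1.27×10^8 / 8.959 = 1.42×10^7 s.
In days: 1.42×10^7 s / (86400 s/day) = 164 days.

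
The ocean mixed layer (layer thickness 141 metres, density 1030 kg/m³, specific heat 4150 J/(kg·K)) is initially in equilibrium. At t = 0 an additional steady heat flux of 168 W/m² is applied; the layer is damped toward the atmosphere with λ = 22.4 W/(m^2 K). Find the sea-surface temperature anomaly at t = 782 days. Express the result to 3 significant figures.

6.89 K

Areal heat capacity C = ρ c_p D = 1030 × 4150 × 141 = 6.03×10^8 J/(m^2 K).
τ = C / λ = 6.03×10^8 / 22.4 = 2.69×10^7 s.
Equilibrium anomaly ΔT_eq = F / λ = 168 / 22.4 = 7.50 K.
t = 782 days = 6.76×10^7 s, so t/τ = 2.51.
ΔT(t) = ΔT_eq (1 − e^(−t/τ)) = 7.50 × (1 − e^−2.51) = 6.89 K.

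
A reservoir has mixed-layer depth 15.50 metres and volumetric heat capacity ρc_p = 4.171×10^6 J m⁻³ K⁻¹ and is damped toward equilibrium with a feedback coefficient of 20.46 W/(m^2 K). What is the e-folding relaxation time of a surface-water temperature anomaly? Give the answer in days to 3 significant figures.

Areal heat capacity C = ρc_p × D = 4.171×10^6 × 15.50 = 6.47×10^7 J m⁻² K⁻¹.
Relaxation time τ = C / λ = 6.47×10^7 / 20.46 = 3.16×10^6 s.
In days: 3.16×10^6 s / (86400 s/day) = 36.6 days.

36.6 days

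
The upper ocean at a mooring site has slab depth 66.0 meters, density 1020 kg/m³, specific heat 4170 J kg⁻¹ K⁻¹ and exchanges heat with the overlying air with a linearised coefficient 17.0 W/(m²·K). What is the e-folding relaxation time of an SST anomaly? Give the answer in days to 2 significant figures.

190 days

Areal heat capacity C = ρ c_p D = 1020 × 4170 × 66.0 = 2.81×10^8 J/(m^2 K).
Relaxation time τ = C / λ = 2.81×10^8 / 17.0 = 1.65×10^7 s.
In days: 1.65×10^7 s / (86400 s/day) = 191 days.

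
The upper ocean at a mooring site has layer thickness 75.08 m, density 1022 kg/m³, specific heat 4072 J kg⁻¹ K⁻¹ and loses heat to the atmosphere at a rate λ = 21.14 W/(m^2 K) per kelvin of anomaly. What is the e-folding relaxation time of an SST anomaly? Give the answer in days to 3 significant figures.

Areal heat capacity C = ρ c_p D = 1022 × 4072 × 75.08 = 3.12×10^8 J m⁻² K⁻¹.
Relaxation time τ = C / λ = 3.12×10^8 / 21.14 = 1.48×10^7 s.
In days: 1.48×10^7 s / (86400 s/day) = 171 days.

171 days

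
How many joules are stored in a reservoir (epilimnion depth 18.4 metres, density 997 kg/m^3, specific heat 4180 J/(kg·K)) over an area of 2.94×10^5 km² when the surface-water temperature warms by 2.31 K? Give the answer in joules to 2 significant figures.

5.2×10^19 J

Areal heat capacity C = ρ c_p D = 997 × 4180 × 18.4 = 7.67×10^7 J m⁻² K⁻¹.
Heat per unit area: q = C ΔT = 7.67×10^7 × 2.31 = 1.77×10^8 J/m².
Total heat: Q = q × A = 1.77×10^8 × (2.94×10^5 × 10⁶ m²) = 5.21×10^19 J.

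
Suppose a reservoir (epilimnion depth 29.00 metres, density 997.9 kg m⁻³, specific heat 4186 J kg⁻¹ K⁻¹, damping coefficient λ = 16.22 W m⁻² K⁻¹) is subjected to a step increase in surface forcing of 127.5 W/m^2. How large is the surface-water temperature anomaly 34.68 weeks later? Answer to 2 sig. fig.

Areal heat capacity C = ρ c_p D = 997.9 × 4186 × 29.00 = 1.21×10^8 J m⁻² K⁻¹.
τ = C / λ = 1.21×10^8 / 16.22 = 7.47×10^6 s.
Equilibrium anomaly ΔT_eq = F / λ = 127.5 / 16.22 = 7.86 K.
t = 34.68 weeks = 2.10×10^7 s, so t/τ = 2.81.
ΔT(t) = ΔT_eq (1 − e^(−t/τ)) = 7.86 × (1 − e^−2.81) = 7.39 K.

7.4 K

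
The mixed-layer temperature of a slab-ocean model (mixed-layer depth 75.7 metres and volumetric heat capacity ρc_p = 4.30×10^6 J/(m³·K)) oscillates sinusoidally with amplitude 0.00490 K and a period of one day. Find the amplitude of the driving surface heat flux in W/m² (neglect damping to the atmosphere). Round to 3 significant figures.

Areal heat capacity C = ρc_p × D = 4.30×10^6 × 75.7 = 3.26×10^8 J/(m^2 K).
ω = 2π / 86400 s = 7.27×10^-5 s⁻¹.
Cω = 3.26×10^8 × 7.27×10^-5 = 23700 W/(m²·K).
F₀ = A × Cω = 0.00490 × 23700 = 116 W/m².

116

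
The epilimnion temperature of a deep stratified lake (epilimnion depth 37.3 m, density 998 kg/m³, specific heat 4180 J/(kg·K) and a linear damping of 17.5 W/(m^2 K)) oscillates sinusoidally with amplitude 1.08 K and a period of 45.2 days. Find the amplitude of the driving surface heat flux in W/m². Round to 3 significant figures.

Areal heat capacity C = ρ c_p D = 998 × 4180 × 37.3 = 1.56×10^8 J/(m²·K).
ω = 2π / 3.91×10^6 s = 1.61×10^-6 s⁻¹.
√((Cω)² + λ²) = √((250)² + 17.5²) = 251 W/(m²·K).
F₀ = A × √((Cω)²+λ²) = 1.08 × 251 = 271 W/m².

271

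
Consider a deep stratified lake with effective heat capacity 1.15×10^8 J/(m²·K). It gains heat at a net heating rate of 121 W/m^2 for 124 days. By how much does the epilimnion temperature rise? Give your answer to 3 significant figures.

Areal heat capacity C = 1.15×10^8 J/(m²·K) (given).
Net heat input Q = F Δt = 121 × (124 days × 86400 s/day) = 1.30×10^9 J/m².
ΔT = Q / C = 1.30×10^9 / 1.15×10^8 = 11.3 K.

11.3 K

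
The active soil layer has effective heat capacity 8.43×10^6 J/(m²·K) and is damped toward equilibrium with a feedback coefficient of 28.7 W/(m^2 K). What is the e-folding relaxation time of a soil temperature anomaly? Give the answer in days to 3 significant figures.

3.40 days

Areal heat capacity C = 8.43×10^6 J/(m²·K) (given).
Relaxation time τ = C / λ = 8.43×10^6 / 28.7 = 2.94×10^5 s.
In days: 2.94×10^5 s / (86400 s/day) = 3.40 days.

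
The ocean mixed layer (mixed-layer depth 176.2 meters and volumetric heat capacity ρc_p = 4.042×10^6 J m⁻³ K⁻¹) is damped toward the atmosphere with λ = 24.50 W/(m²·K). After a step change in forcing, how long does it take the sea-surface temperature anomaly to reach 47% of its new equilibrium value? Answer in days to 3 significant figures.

Areal heat capacity C = ρc_p × D = 4.042×10^6 × 176.2 = 7.12×10^8 J m⁻² K⁻¹.
τ = C / λ = 7.12×10^8 / 24.50 = 2.91×10^7 s.
Fraction reached: 1 − e^(−t/τ) = 0.47 ⇒ t = −τ ln(1 − 0.47) = τ × 0.635.
t = 1.85×10^7 s = 214 days.

214 days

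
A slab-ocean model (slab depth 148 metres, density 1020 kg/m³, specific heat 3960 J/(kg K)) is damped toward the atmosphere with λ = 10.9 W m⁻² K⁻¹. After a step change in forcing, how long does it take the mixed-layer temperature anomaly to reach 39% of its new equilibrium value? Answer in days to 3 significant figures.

314 days

Areal heat capacity C = ρ c_p D = 1020 × 3960 × 148 = 5.98×10^8 J/(m²·K).
τ = C / λ = 5.98×10^8 / 10.9 = 5.48×10^7 s.
Fraction reached: 1 − e^(−t/τ) = 0.39 ⇒ t = −τ ln(1 − 0.39) = τ × 0.494.
t = 2.71×10^7 s = 314 days.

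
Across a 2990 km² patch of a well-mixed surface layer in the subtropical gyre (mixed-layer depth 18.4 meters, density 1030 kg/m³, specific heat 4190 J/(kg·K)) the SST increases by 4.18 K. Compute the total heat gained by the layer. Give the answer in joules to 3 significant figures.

9.92×10^17 J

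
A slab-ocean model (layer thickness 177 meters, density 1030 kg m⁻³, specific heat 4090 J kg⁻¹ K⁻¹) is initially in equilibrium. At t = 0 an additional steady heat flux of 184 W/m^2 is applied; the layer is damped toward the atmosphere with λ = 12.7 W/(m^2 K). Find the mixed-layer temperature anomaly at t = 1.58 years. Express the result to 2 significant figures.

Areal heat capacity C = ρ c_p D = 1030 × 4090 × 177 = 7.46×10^8 J/(m^2 K).
τ = C / λ = 7.46×10^8 / 12.7 = 5.87×10^7 s.
Equilibrium anomaly ΔT_eq = F / λ = 184 / 12.7 = 14.5 K.
t = 1.58 years = 4.99×10^7 s, so t/τ = 0.849.
ΔT(t) = ΔT_eq (1 − e^(−t/τ)) = 14.5 × (1 − e^−0.849) = 8.29 K.

8.3 K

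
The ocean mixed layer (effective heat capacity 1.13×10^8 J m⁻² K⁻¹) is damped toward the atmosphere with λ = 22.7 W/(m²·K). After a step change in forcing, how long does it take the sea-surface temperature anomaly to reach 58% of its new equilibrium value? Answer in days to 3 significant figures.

50.0 days

Areal heat capacity C = 1.13×10^8 J m⁻² K⁻¹ (given).
τ = C / λ = 1.13×10^8 / 22.7 = 4.98×10^6 s.
Fraction reached: 1 − e^(−t/τ) = 0.58 ⇒ t = −τ ln(1 − 0.58) = τ × 0.868.
t = 4.32×10^6 s = 50.0 days.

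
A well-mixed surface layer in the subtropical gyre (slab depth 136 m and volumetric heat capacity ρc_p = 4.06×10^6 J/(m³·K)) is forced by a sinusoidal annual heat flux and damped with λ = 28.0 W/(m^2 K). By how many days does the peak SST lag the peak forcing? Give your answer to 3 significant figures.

Areal heat capacity C = ρc_p × D = 4.06×10^6 × 136 = 5.52×10^8 J/(m²·K).
ω = 2π / 3.15×10^7 s = 1.99×10^-7 s⁻¹.
Phase lag φ = arctan(Cω/λ) = arctan(110/28.0) = 1.32 rad.
Time lag = φ / ω = 1.32 / 1.99×10^-7 = 6.63×10^6 s = 76.8 days.

76.8 days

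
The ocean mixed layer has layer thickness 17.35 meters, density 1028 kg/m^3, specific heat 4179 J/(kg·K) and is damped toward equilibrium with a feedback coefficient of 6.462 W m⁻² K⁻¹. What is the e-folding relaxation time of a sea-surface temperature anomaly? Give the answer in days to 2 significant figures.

130 days

Areal heat capacity C = ρ c_p D = 1028 × 4179 × 17.35 = 7.45×10^7 J/(m^2 K).
Relaxation time τ = C / λ = 7.45×10^7 / 6.462 = 1.15×10^7 s.
In days: 1.15×10^7 s / (86400 s/day) = 134 days.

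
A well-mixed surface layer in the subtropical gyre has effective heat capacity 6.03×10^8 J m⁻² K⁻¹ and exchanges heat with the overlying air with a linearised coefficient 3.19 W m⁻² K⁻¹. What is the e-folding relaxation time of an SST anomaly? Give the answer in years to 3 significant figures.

Areal heat capacity C = 6.03×10^8 J m⁻² K⁻¹ (given).
Relaxation time τ = C / λ = 6.03×10^8 / 3.19 = 1.89×10^8 s.
In years: 1.89×10^8 s / (3.156×10^7 s/year) = 5.99 years.

5.99 years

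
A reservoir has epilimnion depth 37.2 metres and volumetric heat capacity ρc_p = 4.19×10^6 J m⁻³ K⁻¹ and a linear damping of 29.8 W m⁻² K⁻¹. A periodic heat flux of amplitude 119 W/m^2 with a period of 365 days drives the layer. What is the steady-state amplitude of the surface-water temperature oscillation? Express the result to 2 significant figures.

2.8 K

Areal heat capacity C = ρc_p × D = 4.19×10^6 × 37.2 = 1.56×10^8 J m⁻² K⁻¹.
Angular frequency ω = 2π / T = 2π / 3.15×10^7 s = 1.99×10^-7 s⁻¹.
√((Cω)² + λ²) = √((31.1)² + 29.8²) = 43.0 W/(m²·K).
Amplitude A = F₀ / √((Cω)²+λ²) = 119 / 43.0 = 2.76 K.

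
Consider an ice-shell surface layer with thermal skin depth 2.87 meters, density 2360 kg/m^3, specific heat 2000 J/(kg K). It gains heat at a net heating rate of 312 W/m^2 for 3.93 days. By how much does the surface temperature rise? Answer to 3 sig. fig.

Areal heat capacity C = ρ c_p D = 2360 × 2000 × 2.87 = 1.35×10^7 J/(m^2 K).
Net heat input Q = F Δt = 312 × (3.93 days × 86400 s/day) = 1.06×10^8 J/m².
ΔT = Q / C = 1.06×10^8 / 1.35×10^7 = 7.82 K.

7.82 K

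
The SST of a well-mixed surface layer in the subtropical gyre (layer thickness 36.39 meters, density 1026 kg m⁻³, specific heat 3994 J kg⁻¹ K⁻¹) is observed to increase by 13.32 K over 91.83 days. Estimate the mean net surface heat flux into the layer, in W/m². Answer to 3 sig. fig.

250

Areal heat capacity C = ρ c_p D = 1026 × 3994 × 36.39 = 1.49×10^8 J m⁻² K⁻¹.
Required heat per unit area: Q = C ΔT = 1.49×10^8 × 13.32 = 1.99×10^9 J/m².
Flux F = Q / Δt = 1.99×10^9 / 7.93×10^6 s = 250 W/m².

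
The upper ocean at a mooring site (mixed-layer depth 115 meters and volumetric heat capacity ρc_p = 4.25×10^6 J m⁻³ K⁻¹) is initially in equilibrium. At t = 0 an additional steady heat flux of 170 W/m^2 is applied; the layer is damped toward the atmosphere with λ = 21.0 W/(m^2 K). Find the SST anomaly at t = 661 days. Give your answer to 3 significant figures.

7.40 K

Areal heat capacity C = ρc_p × D = 4.25×10^6 × 115 = 4.89×10^8 J/(m^2 K).
τ = C / λ = 4.89×10^8 / 21.0 = 2.33×10^7 s.
Equilibrium anomaly ΔT_eq = F / λ = 170 / 21.0 = 8.10 K.
t = 661 days = 5.71×10^7 s, so t/τ = 2.45.
ΔT(t) = ΔT_eq (1 − e^(−t/τ)) = 8.10 × (1 − e^−2.45) = 7.40 K.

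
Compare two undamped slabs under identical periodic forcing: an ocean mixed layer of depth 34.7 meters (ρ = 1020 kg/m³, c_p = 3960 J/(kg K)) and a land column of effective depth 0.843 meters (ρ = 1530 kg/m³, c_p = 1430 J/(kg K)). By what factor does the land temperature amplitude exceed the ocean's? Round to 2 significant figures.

76

C_ocean = 1020 × 3960 × 34.7 = 1.40×10^8 J/(m²·K).
C_land = 1530 × 1430 × 0.843 = 1.84×10^6 J/(m²·K).
Undamped amplitude ∝ 1/C, so A_land/A_ocean = C_ocean/C_land = 76.0.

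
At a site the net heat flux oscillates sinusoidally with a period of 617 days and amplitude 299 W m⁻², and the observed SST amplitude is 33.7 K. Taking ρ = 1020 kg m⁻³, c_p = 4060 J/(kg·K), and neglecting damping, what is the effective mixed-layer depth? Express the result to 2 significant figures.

18 m

ω = 2π / 5.33×10^7 s = 1.18×10^-7 s⁻¹.
Required C = F₀ / (A ω) = 299 / (33.7 × 1.18×10^-7) = 7.53×10^7 J/(m²·K).
D = C / (ρ c_p) = 7.53×10^7 / (1020 × 4060) = 18.2 m.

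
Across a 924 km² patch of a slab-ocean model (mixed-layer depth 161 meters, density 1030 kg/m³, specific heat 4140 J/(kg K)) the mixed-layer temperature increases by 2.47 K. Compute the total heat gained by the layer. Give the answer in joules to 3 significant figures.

Areal heat capacity C = ρ c_p D = 1030 × 4140 × 161 = 6.87×10^8 J/(m²·K).
Heat per unit area: q = C ΔT = 6.87×10^8 × 2.47 = 1.70×10^9 J/m².
Total heat: Q = q × A = 1.70×10^9 × (924 × 10⁶ m²) = 1.57×10^18 J.

1.57×10^18 J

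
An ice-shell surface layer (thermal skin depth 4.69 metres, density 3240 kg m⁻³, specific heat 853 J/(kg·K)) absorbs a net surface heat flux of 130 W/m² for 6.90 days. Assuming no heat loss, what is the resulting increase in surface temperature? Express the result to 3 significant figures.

5.98 K

Areal heat capacity C = ρ c_p D = 3240 × 853 × 4.69 = 1.30×10^7 J/(m^2 K).
Net heat input Q = F Δt = 130 × (6.90 days × 86400 s/day) = 7.75×10^7 J/m².
ΔT = Q / C = 7.75×10^7 / 1.30×10^7 = 5.98 K.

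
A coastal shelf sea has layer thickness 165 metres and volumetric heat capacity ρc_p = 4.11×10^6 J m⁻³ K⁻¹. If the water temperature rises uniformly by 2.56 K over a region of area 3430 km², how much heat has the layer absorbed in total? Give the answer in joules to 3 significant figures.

5.95×10^18 J

Areal heat capacity C = ρc_p × D = 4.11×10^6 × 165 = 6.78×10^8 J/(m²·K).
Heat per unit area: q = C ΔT = 6.78×10^8 × 2.56 = 1.74×10^9 J/m².
Total heat: Q = q × A = 1.74×10^9 × (3430 × 10⁶ m²) = 5.95×10^18 J.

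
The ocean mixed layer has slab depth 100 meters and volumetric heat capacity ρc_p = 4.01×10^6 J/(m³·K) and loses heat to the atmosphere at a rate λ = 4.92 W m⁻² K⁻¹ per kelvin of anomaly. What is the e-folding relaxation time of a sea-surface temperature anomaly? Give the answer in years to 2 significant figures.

2.6 years

Areal heat capacity C = ρc_p × D = 4.01×10^6 × 100 = 4.01×10^8 J/(m²·K).
Relaxation time τ = C / λ = 4.01×10^8 / 4.92 = 8.15×10^7 s.
In years: 8.15×10^7 s / (3.156×10^7 s/year) = 2.58 years.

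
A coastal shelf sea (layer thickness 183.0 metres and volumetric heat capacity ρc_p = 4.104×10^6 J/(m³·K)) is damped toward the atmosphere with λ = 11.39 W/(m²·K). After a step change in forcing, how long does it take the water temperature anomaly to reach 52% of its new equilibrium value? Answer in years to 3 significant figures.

Areal heat capacity C = ρc_p × D = 4.104×10^6 × 183.0 = 7.51×10^8 J m⁻² K⁻¹.
τ = C / λ = 7.51×10^8 / 11.39 = 6.59×10^7 s.
Fraction reached: 1 − e^(−t/τ) = 0.52 ⇒ t = −τ ln(1 − 0.52) = τ × 0.734.
t = 4.84×10^7 s = 1.53 years.

1.53 years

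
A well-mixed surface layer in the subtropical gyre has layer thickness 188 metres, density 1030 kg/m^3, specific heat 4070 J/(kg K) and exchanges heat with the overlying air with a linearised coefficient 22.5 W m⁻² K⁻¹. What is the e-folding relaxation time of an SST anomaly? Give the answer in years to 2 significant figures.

Areal heat capacity C = ρ c_p D = 1030 × 4070 × 188 = 7.88×10^8 J/(m²·K).
Relaxation time τ = C / λ = 7.88×10^8 / 22.5 = 3.50×10^7 s.
In years: 3.50×10^7 s / (3.156×10^7 s/year) = 1.11 years.

1.1 years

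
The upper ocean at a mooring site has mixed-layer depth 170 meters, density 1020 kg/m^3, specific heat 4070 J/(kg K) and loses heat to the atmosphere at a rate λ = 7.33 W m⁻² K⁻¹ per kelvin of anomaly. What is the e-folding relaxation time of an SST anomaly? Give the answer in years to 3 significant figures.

Areal heat capacity C = ρ c_p D = 1020 × 4070 × 170 = 7.06×10^8 J/(m²·K).
Relaxation time τ = C / λ = 7.06×10^8 / 7.33 = 9.63×10^7 s.
In years: 9.63×10^7 s / (3.156×10^7 s/year) = 3.05 years.

3.05 years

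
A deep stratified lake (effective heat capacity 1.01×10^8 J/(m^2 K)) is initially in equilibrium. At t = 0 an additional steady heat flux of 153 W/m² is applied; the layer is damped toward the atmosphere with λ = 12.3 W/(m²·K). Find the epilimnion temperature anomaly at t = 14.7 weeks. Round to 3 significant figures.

Areal heat capacity C = 1.01×10^8 J/(m^2 K) (given).
τ = C / λ = 1.01×10^8 / 12.3 = 8.21×10^6 s.
Equilibrium anomaly ΔT_eq = F / λ = 153 / 12.3 = 12.4 K.
t = 14.7 weeks = 8.89×10^6 s, so t/τ = 1.08.
ΔT(t) = ΔT_eq (1 − e^(−t/τ)) = 12.4 × (1 − e^−1.08) = 8.23 K.

8.23 K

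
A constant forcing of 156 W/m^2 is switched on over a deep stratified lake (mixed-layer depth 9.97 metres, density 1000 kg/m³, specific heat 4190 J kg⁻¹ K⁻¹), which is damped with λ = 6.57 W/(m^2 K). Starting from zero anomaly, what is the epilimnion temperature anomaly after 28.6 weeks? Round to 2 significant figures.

Areal heat capacity C = ρ c_p D = 1000 × 4190 × 9.97 = 4.18×10^7 J/(m^2 K).
τ = C / λ = 4.18×10^7 / 6.57 = 6.36×10^6 s.
Equilibrium anomaly ΔT_eq = F / λ = 156 / 6.57 = 23.7 K.
t = 28.6 weeks = 1.73×10^7 s, so t/τ = 2.72.
ΔT(t) = ΔT_eq (1 − e^(−t/τ)) = 23.7 × (1 − e^−2.72) = 22.2 K.

22 K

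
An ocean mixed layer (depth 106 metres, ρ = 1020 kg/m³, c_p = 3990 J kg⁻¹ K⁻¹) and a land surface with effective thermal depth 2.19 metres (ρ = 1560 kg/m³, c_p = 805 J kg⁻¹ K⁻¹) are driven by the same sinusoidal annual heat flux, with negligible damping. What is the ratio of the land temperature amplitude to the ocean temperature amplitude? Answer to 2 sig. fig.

C_ocean = 1020 × 3990 × 106 = 4.31×10^8 J/(m²·K).
C_land = 1560 × 805 × 2.19 = 2.75×10^6 J/(m²·K).
Undamped amplitude ∝ 1/C, so A_land/A_ocean = C_ocean/C_land = 157.

160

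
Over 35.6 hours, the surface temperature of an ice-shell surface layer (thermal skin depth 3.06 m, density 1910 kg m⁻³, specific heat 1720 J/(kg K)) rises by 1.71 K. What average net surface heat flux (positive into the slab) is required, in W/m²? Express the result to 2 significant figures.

130

Areal heat capacity C = ρ c_p D = 1910 × 1720 × 3.06 = 1.01×10^7 J/(m²·K).
Required heat per unit area: Q = C ΔT = 1.01×10^7 × 1.71 = 1.72×10^7 J/m².
Flux F = Q / Δt = 1.72×10^7 / 1.28×10^5 s = 134 W/m².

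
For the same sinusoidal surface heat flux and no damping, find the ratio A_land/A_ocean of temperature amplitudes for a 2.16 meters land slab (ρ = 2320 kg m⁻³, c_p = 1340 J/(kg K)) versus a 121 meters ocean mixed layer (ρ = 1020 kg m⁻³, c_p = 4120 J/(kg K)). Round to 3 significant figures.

75.7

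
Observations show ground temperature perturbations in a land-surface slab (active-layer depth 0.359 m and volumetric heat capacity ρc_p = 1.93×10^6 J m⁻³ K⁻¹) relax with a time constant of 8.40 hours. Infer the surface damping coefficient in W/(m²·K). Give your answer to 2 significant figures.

Areal heat capacity C = ρc_p × D = 1.93×10^6 × 0.359 = 6.93×10^5 J m⁻² K⁻¹.
τ = 8.40 hours = 30200 s.
λ = C / τ = 6.93×10^5 / 30200 = 22.9 W/(m²·K).

23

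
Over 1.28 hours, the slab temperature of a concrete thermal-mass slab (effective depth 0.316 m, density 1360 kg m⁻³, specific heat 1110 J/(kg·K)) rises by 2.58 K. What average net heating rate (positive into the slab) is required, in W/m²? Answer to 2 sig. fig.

270

Areal heat capacity C = ρ c_p D = 1360 × 1110 × 0.316 = 4.77×10^5 J m⁻² K⁻¹.
Required heat per unit area: Q = C ΔT = 4.77×10^5 × 2.58 = 1.23×10^6 J/m².
Flux F = Q / Δt = 1.23×10^6 / 4610 s = 267 W/m².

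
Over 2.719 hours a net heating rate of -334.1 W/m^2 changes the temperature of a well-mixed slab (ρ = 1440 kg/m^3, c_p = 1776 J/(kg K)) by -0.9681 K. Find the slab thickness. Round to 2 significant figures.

1.3 m

Heat input Q = F Δt = -334.1 × 9790 s = -3.27×10^6 J/m².
Required areal heat capacity C = Q / ΔT = 3.38×10^6 J/(m²·K).
Depth D = C / (ρ c_p) = 3.38×10^6 / (1440 × 1776) = 1.32 m.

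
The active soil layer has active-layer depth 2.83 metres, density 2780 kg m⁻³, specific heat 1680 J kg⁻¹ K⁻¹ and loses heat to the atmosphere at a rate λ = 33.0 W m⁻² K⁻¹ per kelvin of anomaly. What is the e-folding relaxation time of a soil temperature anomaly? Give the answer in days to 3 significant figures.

4.64 days

Areal heat capacity C = ρ c_p D = 2780 × 1680 × 2.83 = 1.32×10^7 J m⁻² K⁻¹.
Relaxation time τ = C / λ = 1.32×10^7 / 33.0 = 4.01×10^5 s.
In days: 4.01×10^5 s / (86400 s/day) = 4.64 days.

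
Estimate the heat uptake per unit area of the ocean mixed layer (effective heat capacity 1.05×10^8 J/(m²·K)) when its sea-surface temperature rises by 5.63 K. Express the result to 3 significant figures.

Areal heat capacity C = 1.05×10^8 J/(m²·K) (given).
ΔQ = C ΔT = 1.05×10^8 × 5.63 = 5.91×10^8 J/m².

5.91×10^8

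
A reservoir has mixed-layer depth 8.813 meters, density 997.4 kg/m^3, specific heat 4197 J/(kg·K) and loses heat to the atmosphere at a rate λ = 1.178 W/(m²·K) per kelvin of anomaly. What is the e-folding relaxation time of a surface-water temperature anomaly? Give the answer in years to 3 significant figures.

0.992 years

Areal heat capacity C = ρ c_p D = 997.4 × 4197 × 8.813 = 3.69×10^7 J/(m^2 K).
Relaxation time τ = C / λ = 3.69×10^7 / 1.178 = 3.13×10^7 s.
In years: 3.13×10^7 s / (3.156×10^7 s/year) = 0.992 years.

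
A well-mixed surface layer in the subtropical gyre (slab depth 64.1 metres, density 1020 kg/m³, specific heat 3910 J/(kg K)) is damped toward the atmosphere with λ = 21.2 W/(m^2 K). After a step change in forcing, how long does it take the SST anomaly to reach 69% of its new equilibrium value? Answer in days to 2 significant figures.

Areal heat capacity C = ρ c_p D = 1020 × 3910 × 64.1 = 2.56×10^8 J m⁻² K⁻¹.
τ = C / λ = 2.56×10^8 / 21.2 = 1.21×10^7 s.
Fraction reached: 1 − e^(−t/τ) = 0.69 ⇒ t = −τ ln(1 − 0.69) = τ × 1.17.
t = 1.41×10^7 s = 163 days.

160 days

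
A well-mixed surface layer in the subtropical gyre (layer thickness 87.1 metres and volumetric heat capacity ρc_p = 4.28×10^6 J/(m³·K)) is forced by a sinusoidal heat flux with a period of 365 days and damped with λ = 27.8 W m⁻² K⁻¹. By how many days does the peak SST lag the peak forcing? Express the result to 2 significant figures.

Areal heat capacity C = ρc_p × D = 4.28×10^6 × 87.1 = 3.73×10^8 J/(m²·K).
ω = 2π / 3.15×10^7 s = 1.99×10^-7 s⁻¹.
Phase lag φ = arctan(Cω/λ) = arctan(74.3/27.8) = 1.21 rad.
Time lag = φ / ω = 1.21 / 1.99×10^-7 = 6.09×10^6 s = 70.4 days.

70 days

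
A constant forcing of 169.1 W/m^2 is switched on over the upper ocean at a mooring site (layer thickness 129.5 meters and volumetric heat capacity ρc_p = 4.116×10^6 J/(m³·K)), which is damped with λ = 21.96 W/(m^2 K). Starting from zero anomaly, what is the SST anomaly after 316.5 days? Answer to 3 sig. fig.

5.20 K

Areal heat capacity C = ρc_p × D = 4.116×10^6 × 129.5 = 5.33×10^8 J/(m^2 K).
τ = C / λ = 5.33×10^8 / 21.96 = 2.43×10^7 s.
Equilibrium anomaly ΔT_eq = F / λ = 169.1 / 21.96 = 7.70 K.
t = 316.5 days = 2.73×10^7 s, so t/τ = 1.13.
ΔT(t) = ΔT_eq (1 − e^(−t/τ)) = 7.70 × (1 − e^−1.13) = 5.20 K.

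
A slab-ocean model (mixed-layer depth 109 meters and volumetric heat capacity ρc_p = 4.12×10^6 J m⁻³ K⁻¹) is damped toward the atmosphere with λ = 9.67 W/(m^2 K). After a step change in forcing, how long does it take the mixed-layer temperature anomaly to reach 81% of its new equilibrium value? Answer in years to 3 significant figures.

Areal heat capacity C = ρc_p × D = 4.12×10^6 × 109 = 4.49×10^8 J/(m^2 K).
τ = C / λ = 4.49×10^8 / 9.67 = 4.64×10^7 s.
Fraction reached: 1 − e^(−t/τ) = 0.81 ⇒ t = −τ ln(1 − 0.81) = τ × 1.66.
t = 7.71×10^7 s = 2.44 years.

2.44 years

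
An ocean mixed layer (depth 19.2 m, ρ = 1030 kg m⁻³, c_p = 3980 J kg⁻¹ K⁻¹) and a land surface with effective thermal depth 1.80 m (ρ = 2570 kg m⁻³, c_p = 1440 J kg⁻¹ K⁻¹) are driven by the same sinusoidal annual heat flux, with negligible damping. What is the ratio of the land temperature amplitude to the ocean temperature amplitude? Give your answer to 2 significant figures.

12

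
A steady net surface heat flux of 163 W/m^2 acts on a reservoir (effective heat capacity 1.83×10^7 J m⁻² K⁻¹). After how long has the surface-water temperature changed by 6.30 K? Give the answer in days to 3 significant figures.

8.19 days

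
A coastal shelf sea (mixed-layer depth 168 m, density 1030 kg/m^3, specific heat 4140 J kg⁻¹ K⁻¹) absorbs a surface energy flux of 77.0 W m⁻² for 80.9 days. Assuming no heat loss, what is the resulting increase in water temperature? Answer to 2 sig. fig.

Areal heat capacity C = ρ c_p D = 1030 × 4140 × 168 = 7.16×10^8 J/(m²·K).
Net heat input Q = F Δt = 77.0 × (80.9 days × 86400 s/day) = 5.38×10^8 J/m².
ΔT = Q / C = 5.38×10^8 / 7.16×10^8 = 0.751 K.

0.75 K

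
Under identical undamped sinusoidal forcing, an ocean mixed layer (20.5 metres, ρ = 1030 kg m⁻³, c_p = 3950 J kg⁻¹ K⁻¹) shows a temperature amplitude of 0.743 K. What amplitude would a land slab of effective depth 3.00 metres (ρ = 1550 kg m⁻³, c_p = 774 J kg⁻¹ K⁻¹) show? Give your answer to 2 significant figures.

C_ocean = 8.34×10^7 J/(m²·K); C_land = 3.60×10^6 J/(m²·K).
A ∝ 1/C ⇒ A_land = A_ocean × C_ocean/C_land = 0.743 × 23.2 = 17.2 K.

17 K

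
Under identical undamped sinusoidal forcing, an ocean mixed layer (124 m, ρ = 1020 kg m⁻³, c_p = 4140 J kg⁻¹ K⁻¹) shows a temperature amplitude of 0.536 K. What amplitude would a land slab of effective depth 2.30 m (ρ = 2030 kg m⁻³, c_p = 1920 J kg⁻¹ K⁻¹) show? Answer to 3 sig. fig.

C_ocean = 5.24×10^8 J/(m²·K); C_land = 8.96×10^6 J/(m²·K).
A ∝ 1/C ⇒ A_land = A_ocean × C_ocean/C_land = 0.536 × 58.4 = 31.3 K.

31.3 K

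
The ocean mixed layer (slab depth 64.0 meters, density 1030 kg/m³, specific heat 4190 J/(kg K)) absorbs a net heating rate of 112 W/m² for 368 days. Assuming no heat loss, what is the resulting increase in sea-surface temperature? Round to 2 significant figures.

13 K

Areal heat capacity C = ρ c_p D = 1030 × 4190 × 64.0 = 2.76×10^8 J/(m²·K).
Net heat input Q = F Δt = 112 × (368 days × 86400 s/day) = 3.56×10^9 J/m².
ΔT = Q / C = 3.56×10^9 / 2.76×10^8 = 12.9 K.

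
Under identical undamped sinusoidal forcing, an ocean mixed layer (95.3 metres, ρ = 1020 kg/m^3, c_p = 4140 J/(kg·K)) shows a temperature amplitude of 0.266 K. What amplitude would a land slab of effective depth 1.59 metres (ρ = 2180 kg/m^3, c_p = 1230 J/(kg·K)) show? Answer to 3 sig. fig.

C_ocean = 4.02×10^8 J/(m²·K); C_land = 4.26×10^6 J/(m²·K).
A ∝ 1/C ⇒ A_land = A_ocean × C_ocean/C_land = 0.266 × 94.4 = 25.1 K.

25.1 K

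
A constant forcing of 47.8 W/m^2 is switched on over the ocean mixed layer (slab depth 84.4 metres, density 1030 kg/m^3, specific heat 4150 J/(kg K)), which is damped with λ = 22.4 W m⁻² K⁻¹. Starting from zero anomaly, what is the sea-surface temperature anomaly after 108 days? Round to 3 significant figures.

0.938 K

Areal heat capacity C = ρ c_p D = 1030 × 4150 × 84.4 = 3.61×10^8 J/(m^2 K).
τ = C / λ = 3.61×10^8 / 22.4 = 1.61×10^7 s.
Equilibrium anomaly ΔT_eq = F / λ = 47.8 / 22.4 = 2.13 K.
t = 108 days = 9.33×10^6 s, so t/τ = 0.579.
ΔT(t) = ΔT_eq (1 − e^(−t/τ)) = 2.13 × (1 − e^−0.579) = 0.938 K.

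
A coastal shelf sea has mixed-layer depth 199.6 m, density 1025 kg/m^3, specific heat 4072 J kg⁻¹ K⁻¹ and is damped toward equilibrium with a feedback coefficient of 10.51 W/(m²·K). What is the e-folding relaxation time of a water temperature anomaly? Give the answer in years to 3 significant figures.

2.51 years

Areal heat capacity C = ρ c_p D = 1025 × 4072 × 199.6 = 8.33×10^8 J/(m^2 K).
Relaxation time τ = C / λ = 8.33×10^8 / 10.51 = 7.93×10^7 s.
In years: 7.93×10^7 s / (3.156×10^7 s/year) = 2.51 years.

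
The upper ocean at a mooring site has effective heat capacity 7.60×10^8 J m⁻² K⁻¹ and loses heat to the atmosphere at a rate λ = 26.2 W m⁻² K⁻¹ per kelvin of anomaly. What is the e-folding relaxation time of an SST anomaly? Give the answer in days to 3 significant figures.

Areal heat capacity C = 7.60×10^8 J m⁻² K⁻¹ (given).
Relaxation time τ = C / λ = 7.60×10^8 / 26.2 = 2.90×10^7 s.
In days: 2.90×10^7 s / (86400 s/day) = 336 days.

336 days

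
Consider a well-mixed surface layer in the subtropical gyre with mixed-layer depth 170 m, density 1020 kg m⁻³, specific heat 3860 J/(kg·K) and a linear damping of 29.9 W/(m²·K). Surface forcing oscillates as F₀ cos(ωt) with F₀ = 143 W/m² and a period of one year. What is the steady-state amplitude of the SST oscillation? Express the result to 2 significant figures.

1.0 K

Areal heat capacity C = ρ c_p D = 1020 × 3860 × 170 = 6.69×10^8 J/(m^2 K).
Angular frequency ω = 2π / T = 2π / 3.15×10^7 s = 1.99×10^-7 s⁻¹.
√((Cω)² + λ²) = √((133)² + 29.9²) = 137 W/(m²·K).
Amplitude A = F₀ / √((Cω)²+λ²) = 143 / 137 = 1.05 K.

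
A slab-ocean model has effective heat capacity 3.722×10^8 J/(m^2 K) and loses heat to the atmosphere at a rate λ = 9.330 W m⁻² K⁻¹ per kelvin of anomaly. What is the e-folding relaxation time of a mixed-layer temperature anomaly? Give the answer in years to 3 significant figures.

Areal heat capacity C = 3.722×10^8 J/(m^2 K) (given).
Relaxation time τ = C / λ = 3.72×10^8 / 9.330 = 3.99×10^7 s.
In years: 3.99×10^7 s / (3.156×10^7 s/year) = 1.26 years.

1.26 years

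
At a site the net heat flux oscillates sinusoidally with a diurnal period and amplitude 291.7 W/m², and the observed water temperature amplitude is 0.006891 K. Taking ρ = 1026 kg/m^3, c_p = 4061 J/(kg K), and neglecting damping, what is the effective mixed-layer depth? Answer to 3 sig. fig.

ω = 2π / 86400 s = 7.27×10^-5 s⁻¹.
Required C = F₀ / (A ω) = 291.7 / (0.006891 × 7.27×10^-5) = 5.82×10^8 J/(m²·K).
D = C / (ρ c_p) = 5.82×10^8 / (1026 × 4061) = 140 m.

140 m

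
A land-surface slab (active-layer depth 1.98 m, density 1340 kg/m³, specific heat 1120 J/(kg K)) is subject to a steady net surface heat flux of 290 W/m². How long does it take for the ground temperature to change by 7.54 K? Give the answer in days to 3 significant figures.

0.894 days

Areal heat capacity C = ρ c_p D = 1340 × 1120 × 1.98 = 2.97×10^6 J m⁻² K⁻¹.
Time required: Δt = C ΔT / F = 2.97×10^6 × 7.54 / 290 = 77300 s.
In days: 77300 s / (86400 s/day) = 0.894 days.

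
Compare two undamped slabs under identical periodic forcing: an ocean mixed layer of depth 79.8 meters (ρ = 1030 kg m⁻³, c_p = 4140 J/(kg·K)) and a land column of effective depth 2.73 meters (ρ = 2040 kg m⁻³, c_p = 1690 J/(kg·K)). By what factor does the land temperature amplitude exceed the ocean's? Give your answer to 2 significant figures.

C_ocean = 1030 × 4140 × 79.8 = 3.40×10^8 J/(m²·K).
C_land = 2040 × 1690 × 2.73 = 9.41×10^6 J/(m²·K).
Undamped amplitude ∝ 1/C, so A_land/A_ocean = C_ocean/C_land = 36.2.

36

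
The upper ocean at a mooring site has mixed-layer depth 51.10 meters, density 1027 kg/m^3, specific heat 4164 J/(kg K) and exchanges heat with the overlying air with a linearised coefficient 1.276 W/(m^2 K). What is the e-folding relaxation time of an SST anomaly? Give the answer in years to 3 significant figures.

5.43 years

Areal heat capacity C = ρ c_p D = 1027 × 4164 × 51.10 = 2.19×10^8 J m⁻² K⁻¹.
Relaxation time τ = C / λ = 2.19×10^8 / 1.276 = 1.71×10^8 s.
In years: 1.71×10^8 s / (3.156×10^7 s/year) = 5.43 years.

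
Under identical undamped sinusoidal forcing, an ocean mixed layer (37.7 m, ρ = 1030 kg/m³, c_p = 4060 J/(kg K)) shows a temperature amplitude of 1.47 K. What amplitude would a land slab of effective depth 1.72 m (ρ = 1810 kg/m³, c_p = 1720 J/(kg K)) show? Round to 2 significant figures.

C_ocean = 1.58×10^8 J/(m²·K); C_land = 5.35×10^6 J/(m²·K).
A ∝ 1/C ⇒ A_land = A_ocean × C_ocean/C_land = 1.47 × 29.4 = 43.3 K.

43 K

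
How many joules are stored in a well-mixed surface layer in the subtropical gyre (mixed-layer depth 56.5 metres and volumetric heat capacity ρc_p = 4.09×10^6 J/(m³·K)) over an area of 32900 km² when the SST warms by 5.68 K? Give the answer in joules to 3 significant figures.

4.32×10^19 J

Areal heat capacity C = ρc_p × D = 4.09×10^6 × 56.5 = 2.31×10^8 J/(m²·K).
Heat per unit area: q = C ΔT = 2.31×10^8 × 5.68 = 1.31×10^9 J/m².
Total heat: Q = q × A = 1.31×10^9 × (32900 × 10⁶ m²) = 4.32×10^19 J.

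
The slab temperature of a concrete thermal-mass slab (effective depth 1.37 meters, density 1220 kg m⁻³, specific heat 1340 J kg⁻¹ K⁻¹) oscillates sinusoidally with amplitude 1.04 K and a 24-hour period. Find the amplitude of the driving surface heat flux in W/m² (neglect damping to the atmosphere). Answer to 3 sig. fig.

169

Areal heat capacity C = ρ c_p D = 1220 × 1340 × 1.37 = 2.24×10^6 J m⁻² K⁻¹.
ω = 2π / 86400 s = 7.27×10^-5 s⁻¹.
Cω = 2.24×10^6 × 7.27×10^-5 = 163 W/(m²·K).
F₀ = A × Cω = 1.04 × 163 = 169 W/m².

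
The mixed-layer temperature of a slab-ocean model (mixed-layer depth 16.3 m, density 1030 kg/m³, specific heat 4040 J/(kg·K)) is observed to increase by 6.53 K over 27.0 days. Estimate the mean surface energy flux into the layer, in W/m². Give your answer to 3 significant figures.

Areal heat capacity C = ρ c_p D = 1030 × 4040 × 16.3 = 6.78×10^7 J/(m^2 K).
Required heat per unit area: Q = C ΔT = 6.78×10^7 × 6.53 = 4.43×10^8 J/m².
Flux F = Q / Δt = 4.43×10^8 / 2.33×10^6 s = 190 W/m².

190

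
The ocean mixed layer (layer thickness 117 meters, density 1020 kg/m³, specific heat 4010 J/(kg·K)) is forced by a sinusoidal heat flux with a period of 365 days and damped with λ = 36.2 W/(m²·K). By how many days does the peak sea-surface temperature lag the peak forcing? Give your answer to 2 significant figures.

70 days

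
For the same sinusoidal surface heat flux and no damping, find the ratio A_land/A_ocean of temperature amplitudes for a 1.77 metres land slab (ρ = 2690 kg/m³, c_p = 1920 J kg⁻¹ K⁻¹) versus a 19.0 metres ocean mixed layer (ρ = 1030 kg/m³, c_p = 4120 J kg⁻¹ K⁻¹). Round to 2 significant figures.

8.8

C_ocean = 1030 × 4120 × 19.0 = 8.06×10^7 J/(m²·K).
C_land = 2690 × 1920 × 1.77 = 9.14×10^6 J/(m²·K).
Undamped amplitude ∝ 1/C, so A_land/A_ocean = C_ocean/C_land = 8.82.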